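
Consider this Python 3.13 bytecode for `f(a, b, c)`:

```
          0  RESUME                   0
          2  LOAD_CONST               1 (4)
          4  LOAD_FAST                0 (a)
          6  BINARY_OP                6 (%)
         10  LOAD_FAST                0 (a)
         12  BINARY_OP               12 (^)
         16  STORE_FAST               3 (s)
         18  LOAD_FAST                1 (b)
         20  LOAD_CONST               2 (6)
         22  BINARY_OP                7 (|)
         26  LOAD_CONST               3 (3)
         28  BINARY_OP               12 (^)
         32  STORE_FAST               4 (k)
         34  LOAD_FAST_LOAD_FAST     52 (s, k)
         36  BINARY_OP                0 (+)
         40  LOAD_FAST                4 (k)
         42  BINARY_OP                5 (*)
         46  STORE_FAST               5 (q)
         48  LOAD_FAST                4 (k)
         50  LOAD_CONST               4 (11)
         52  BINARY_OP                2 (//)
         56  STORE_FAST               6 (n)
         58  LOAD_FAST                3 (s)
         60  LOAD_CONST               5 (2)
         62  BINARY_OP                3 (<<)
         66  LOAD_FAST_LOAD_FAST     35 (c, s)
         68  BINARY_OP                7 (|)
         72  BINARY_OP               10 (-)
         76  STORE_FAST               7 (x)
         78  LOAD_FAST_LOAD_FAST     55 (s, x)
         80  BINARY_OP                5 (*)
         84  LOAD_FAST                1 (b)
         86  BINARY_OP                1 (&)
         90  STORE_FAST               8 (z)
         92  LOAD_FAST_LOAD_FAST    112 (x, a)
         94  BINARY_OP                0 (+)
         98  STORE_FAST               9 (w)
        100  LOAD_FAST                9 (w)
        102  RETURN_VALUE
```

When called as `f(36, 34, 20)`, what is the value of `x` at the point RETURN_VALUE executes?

76

LOAD_CONST → push 4. Stack: [4]
LOAD_FAST a → push 36. Stack: [4, 36]
BINARY_OP % → 4 % 36 = 4. Stack: [4]
LOAD_FAST a → push 36. Stack: [4, 36]
BINARY_OP ^ → 4 ^ 36 = 32. Stack: [32]
STORE_FAST s → s=32. Stack: []
LOAD_FAST b → push 34. Stack: [34]
LOAD_CONST → push 6. Stack: [34, 6]
BINARY_OP | → 34 | 6 = 38. Stack: [38]
LOAD_CONST → push 3. Stack: [38, 3]
BINARY_OP ^ → 38 ^ 3 = 37. Stack: [37]
STORE_FAST k → k=37. Stack: []
LOAD_FAST_LOAD_FAST s,k → push 32,37. Stack: [32, 37]
BINARY_OP + → 32 + 37 = 69. Stack: [69]
LOAD_FAST k → push 37. Stack: [69, 37]
BINARY_OP * → 69 * 37 = 2553. Stack: [2553]
STORE_FAST q → q=2553. Stack: []
LOAD_FAST k → push 37. Stack: [37]
LOAD_CONST → push 11. Stack: [37, 11]
BINARY_OP // → 37 // 11 = 3. Stack: [3]
STORE_FAST n → n=3. Stack: []
LOAD_FAST s → push 32. Stack: [32]
LOAD_CONST → push 2. Stack: [32, 2]
BINARY_OP << → 32 << 2 = 128. Stack: [128]
LOAD_FAST_LOAD_FAST c,s → push 20,32. Stack: [128, 20, 32]
BINARY_OP | → 20 | 32 = 52. Stack: [128, 52]
BINARY_OP - → 128 - 52 = 76. Stack: [76]
STORE_FAST x → x=76. Stack: []
LOAD_FAST_LOAD_FAST s,x → push 32,76. Stack: [32, 76]
BINARY_OP * → 32 * 76 = 2432. Stack: [2432]
LOAD_FAST b → push 34. Stack: [2432, 34]
BINARY_OP & → 2432 & 34 = 0. Stack: [0]
STORE_FAST z → z=0. Stack: []
LOAD_FAST_LOAD_FAST x,a → push 76,36. Stack: [76, 36]
BINARY_OP + → 76 + 36 = 112. Stack: [112]
STORE_FAST w → w=112. Stack: []
LOAD_FAST w → push 112. Stack: [112]
RETURN_VALUE → return 112.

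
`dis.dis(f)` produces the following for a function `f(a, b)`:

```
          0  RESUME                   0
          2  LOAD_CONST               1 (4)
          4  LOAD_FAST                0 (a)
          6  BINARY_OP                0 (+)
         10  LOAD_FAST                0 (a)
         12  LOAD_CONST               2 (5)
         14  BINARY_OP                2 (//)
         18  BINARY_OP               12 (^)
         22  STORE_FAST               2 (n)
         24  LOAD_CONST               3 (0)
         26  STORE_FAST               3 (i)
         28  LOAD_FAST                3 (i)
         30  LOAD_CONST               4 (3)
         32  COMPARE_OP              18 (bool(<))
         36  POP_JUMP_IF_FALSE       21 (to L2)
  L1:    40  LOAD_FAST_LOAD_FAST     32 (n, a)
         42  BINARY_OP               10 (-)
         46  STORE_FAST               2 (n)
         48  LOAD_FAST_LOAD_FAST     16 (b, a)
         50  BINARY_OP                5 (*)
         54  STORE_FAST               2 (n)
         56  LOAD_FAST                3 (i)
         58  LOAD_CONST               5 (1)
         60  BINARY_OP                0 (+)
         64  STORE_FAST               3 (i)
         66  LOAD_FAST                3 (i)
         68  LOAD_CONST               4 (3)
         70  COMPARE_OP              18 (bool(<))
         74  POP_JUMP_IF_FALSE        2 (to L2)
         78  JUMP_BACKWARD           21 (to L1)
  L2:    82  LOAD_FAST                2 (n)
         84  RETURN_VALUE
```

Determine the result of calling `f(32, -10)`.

LOAD_CONST → push 4. Stack: [4]
LOAD_FAST a → push 32. Stack: [4, 32]
BINARY_OP + → 4 + 32 = 36. Stack: [36]
LOAD_FAST a → push 32. Stack: [36, 32]
LOAD_CONST → push 5. Stack: [36, 32, 5]
BINARY_OP // → 32 // 5 = 6. Stack: [36, 6]
BINARY_OP ^ → 36 ^ 6 = 34. Stack: [34]
STORE_FAST n → n=34. Stack: []
LOAD_CONST → push 0. Stack: [0]
STORE_FAST i → i=0. Stack: []
LOAD_FAST i → push 0. Stack: [0]
LOAD_CONST → push 3. Stack: [0, 3]
COMPARE_OP bool(<) → 0 vs 3 = True. Stack: [True]
POP_JUMP_IF_FALSE → pop True; no jump. Stack: []
LOAD_FAST_LOAD_FAST n,a → push 34,32. Stack: [34, 32]
BINARY_OP - → 34 - 32 = 2. Stack: [2]
STORE_FAST n → n=2. Stack: []
LOAD_FAST_LOAD_FAST b,a → push -10,32. Stack: [-10, 32]
BINARY_OP * → -10 * 32 = -320. Stack: [-320]
STORE_FAST n → n=-320. Stack: []
LOAD_FAST i → push 0. Stack: [0]
LOAD_CONST → push 1. Stack: [0, 1]
BINARY_OP + → 0 + 1 = 1. Stack: [1]
STORE_FAST i → i=1. Stack: []
LOAD_FAST i → push 1. Stack: [1]
LOAD_CONST → push 3. Stack: [1, 3]
COMPARE_OP bool(<) → 1 vs 3 = True. Stack: [True]
POP_JUMP_IF_FALSE → pop True; no jump. Stack: []
LOAD_FAST_LOAD_FAST n,a → push -320,32. Stack: [-320, 32]
BINARY_OP - → -320 - 32 = -352. Stack: [-352]
STORE_FAST n → n=-352. Stack: []
LOAD_FAST_LOAD_FAST b,a → push -10,32. Stack: [-10, 32]
BINARY_OP * → -10 * 32 = -320. Stack: [-320]
STORE_FAST n → n=-320. Stack: []
LOAD_FAST i → push 1. Stack: [1]
LOAD_CONST → push 1. Stack: [1, 1]
BINARY_OP + → 1 + 1 = 2. Stack: [2]
STORE_FAST i → i=2. Stack: []
LOAD_FAST i → push 2. Stack: [2]
LOAD_CONST → push 3. Stack: [2, 3]
COMPARE_OP bool(<) → 2 vs 3 = True. Stack: [True]
POP_JUMP_IF_FALSE → pop True; no jump. Stack: []
LOAD_FAST_LOAD_FAST n,a → push -320,32. Stack: [-320, 32]
BINARY_OP - → -320 - 32 = -352. Stack: [-352]
STORE_FAST n → n=-352. Stack: []
LOAD_FAST_LOAD_FAST b,a → push -10,32. Stack: [-10, 32]
BINARY_OP * → -10 * 32 = -320. Stack: [-320]
STORE_FAST n → n=-320. Stack: []
LOAD_FAST i → push 2. Stack: [2]
LOAD_CONST → push 1. Stack: [2, 1]
BINARY_OP + → 2 + 1 = 3. Stack: [3]
STORE_FAST i → i=3. Stack: []
LOAD_FAST i → push 3. Stack: [3]
LOAD_CONST → push 3. Stack: [3, 3]
COMPARE_OP bool(<) → 3 vs 3 = False. Stack: [False]
POP_JUMP_IF_FALSE → pop False; jump. Stack: []
LOAD_FAST n → push -320. Stack: [-320]
RETURN_VALUE → return -320.

-320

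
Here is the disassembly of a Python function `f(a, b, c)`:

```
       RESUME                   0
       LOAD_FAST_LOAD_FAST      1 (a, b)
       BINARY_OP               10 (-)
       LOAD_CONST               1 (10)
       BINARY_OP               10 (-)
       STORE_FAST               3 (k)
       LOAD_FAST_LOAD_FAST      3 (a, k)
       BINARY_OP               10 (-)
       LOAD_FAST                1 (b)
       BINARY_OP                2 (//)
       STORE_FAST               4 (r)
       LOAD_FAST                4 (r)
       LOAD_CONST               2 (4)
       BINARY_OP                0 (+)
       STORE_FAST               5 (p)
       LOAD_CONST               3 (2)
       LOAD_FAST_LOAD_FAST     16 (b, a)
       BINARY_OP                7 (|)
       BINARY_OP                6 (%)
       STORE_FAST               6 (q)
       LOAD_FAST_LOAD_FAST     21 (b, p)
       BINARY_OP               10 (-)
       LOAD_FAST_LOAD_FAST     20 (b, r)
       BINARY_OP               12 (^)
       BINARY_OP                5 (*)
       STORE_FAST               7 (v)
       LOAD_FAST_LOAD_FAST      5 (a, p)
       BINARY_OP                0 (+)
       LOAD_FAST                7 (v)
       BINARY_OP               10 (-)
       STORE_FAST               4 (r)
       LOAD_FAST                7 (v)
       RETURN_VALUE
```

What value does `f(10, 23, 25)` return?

LOAD_FAST_LOAD_FAST a,b → push 10,23. Stack: [10, 23]
BINARY_OP - → 10 - 23 = -13. Stack: [-13]
LOAD_CONST → push 10. Stack: [-13, 10]
BINARY_OP - → -13 - 10 = -23. Stack: [-23]
STORE_FAST k → k=-23. Stack: []
LOAD_FAST_LOAD_FAST a,k → push 10,-23. Stack: [10, -23]
BINARY_OP - → 10 - -23 = 33. Stack: [33]
LOAD_FAST b → push 23. Stack: [33, 23]
BINARY_OP // → 33 // 23 = 1. Stack: [1]
STORE_FAST r → r=1. Stack: []
LOAD_FAST r → push 1. Stack: [1]
LOAD_CONST → push 4. Stack: [1, 4]
BINARY_OP + → 1 + 4 = 5. Stack: [5]
STORE_FAST p → p=5. Stack: []
LOAD_CONST → push 2. Stack: [2]
LOAD_FAST_LOAD_FAST b,a → push 23,10. Stack: [2, 23, 10]
BINARY_OP | → 23 | 10 = 31. Stack: [2, 31]
BINARY_OP % → 2 % 31 = 2. Stack: [2]
STORE_FAST q → q=2. Stack: []
LOAD_FAST_LOAD_FAST b,p → push 23,5. Stack: [23, 5]
BINARY_OP - → 23 - 5 = 18. Stack: [18]
LOAD_FAST_LOAD_FAST b,r → push 23,1. Stack: [18, 23, 1]
BINARY_OP ^ → 23 ^ 1 = 22. Stack: [18, 22]
BINARY_OP * → 18 * 22 = 396. Stack: [396]
STORE_FAST v → v=396. Stack: []
LOAD_FAST_LOAD_FAST a,p → push 10,5. Stack: [10, 5]
BINARY_OP + → 10 + 5 = 15. Stack: [15]
LOAD_FAST v → push 396. Stack: [15, 396]
BINARY_OP - → 15 - 396 = -381. Stack: [-381]
STORE_FAST r → r=-381. Stack: []
LOAD_FAST v → push 396. Stack: [396]
RETURN_VALUE → return 396.

396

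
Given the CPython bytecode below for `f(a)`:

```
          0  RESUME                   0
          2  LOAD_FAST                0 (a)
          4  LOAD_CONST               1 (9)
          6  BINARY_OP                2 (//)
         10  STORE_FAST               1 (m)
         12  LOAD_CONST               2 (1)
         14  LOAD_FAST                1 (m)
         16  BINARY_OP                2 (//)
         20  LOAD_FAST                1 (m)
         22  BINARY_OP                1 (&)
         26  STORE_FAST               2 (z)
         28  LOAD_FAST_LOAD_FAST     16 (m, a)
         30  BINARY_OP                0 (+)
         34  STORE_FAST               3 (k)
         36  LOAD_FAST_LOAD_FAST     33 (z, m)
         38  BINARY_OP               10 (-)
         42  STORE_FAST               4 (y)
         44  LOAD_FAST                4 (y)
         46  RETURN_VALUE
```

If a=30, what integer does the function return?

-3

LOAD_FAST a → push 30. Stack: [30]
LOAD_CONST → push 9. Stack: [30, 9]
BINARY_OP // → 30 // 9 = 3. Stack: [3]
STORE_FAST m → m=3. Stack: []
LOAD_CONST → push 1. Stack: [1]
LOAD_FAST m → push 3. Stack: [1, 3]
BINARY_OP // → 1 // 3 = 0. Stack: [0]
LOAD_FAST m → push 3. Stack: [0, 3]
BINARY_OP & → 0 & 3 = 0. Stack: [0]
STORE_FAST z → z=0. Stack: []
LOAD_FAST_LOAD_FAST m,a → push 3,30. Stack: [3, 30]
BINARY_OP + → 3 + 30 = 33. Stack: [33]
STORE_FAST k → k=33. Stack: []
LOAD_FAST_LOAD_FAST z,m → push 0,3. Stack: [0, 3]
BINARY_OP - → 0 - 3 = -3. Stack: [-3]
STORE_FAST y → y=-3. Stack: []
LOAD_FAST y → push -3. Stack: [-3]
RETURN_VALUE → return -3.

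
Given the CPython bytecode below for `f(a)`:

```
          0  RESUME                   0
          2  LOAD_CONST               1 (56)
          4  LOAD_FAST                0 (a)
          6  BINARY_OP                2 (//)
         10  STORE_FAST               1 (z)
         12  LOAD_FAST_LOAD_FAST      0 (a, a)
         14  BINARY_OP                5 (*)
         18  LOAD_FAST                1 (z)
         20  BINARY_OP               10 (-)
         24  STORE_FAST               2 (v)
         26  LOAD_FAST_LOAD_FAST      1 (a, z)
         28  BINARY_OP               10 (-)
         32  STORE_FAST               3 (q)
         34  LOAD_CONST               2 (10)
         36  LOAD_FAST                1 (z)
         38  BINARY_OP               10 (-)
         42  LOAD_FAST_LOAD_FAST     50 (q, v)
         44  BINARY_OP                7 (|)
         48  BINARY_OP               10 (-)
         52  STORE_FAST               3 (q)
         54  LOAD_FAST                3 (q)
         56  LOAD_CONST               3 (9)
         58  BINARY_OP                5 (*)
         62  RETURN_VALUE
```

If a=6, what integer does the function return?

LOAD_CONST → push 56. Stack: [56]
LOAD_FAST a → push 6. Stack: [56, 6]
BINARY_OP // → 56 // 6 = 9. Stack: [9]
STORE_FAST z → z=9. Stack: []
LOAD_FAST_LOAD_FAST a,a → push 6,6. Stack: [6, 6]
BINARY_OP * → 6 * 6 = 36. Stack: [36]
LOAD_FAST z → push 9. Stack: [36, 9]
BINARY_OP - → 36 - 9 = 27. Stack: [27]
STORE_FAST v → v=27. Stack: []
LOAD_FAST_LOAD_FAST a,z → push 6,9. Stack: [6, 9]
BINARY_OP - → 6 - 9 = -3. Stack: [-3]
STORE_FAST q → q=-3. Stack: []
LOAD_CONST → push 10. Stack: [10]
LOAD_FAST z → push 9. Stack: [10, 9]
BINARY_OP - → 10 - 9 = 1. Stack: [1]
LOAD_FAST_LOAD_FAST q,v → push -3,27. Stack: [1, -3, 27]
BINARY_OP | → -3 | 27 = -1. Stack: [1, -1]
BINARY_OP - → 1 - -1 = 2. Stack: [2]
STORE_FAST q → q=2. Stack: []
LOAD_FAST q → push 2. Stack: [2]
LOAD_CONST → push 9. Stack: [2, 9]
BINARY_OP * → 2 * 9 = 18. Stack: [18]
RETURN_VALUE → return 18.

18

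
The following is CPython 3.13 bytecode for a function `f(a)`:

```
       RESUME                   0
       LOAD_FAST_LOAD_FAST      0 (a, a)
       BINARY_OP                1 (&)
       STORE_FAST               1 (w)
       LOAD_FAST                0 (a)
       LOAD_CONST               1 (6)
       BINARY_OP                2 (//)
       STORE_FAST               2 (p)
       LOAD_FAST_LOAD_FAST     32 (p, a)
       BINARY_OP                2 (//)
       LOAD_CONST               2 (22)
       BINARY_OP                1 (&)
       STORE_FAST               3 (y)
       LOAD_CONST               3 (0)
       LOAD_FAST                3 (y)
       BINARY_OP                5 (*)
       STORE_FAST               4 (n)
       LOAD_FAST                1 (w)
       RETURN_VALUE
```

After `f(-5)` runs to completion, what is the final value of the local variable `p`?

LOAD_FAST_LOAD_FAST a,a → push -5,-5. Stack: [-5, -5]
BINARY_OP & → -5 & -5 = -5. Stack: [-5]
STORE_FAST w → w=-5. Stack: []
LOAD_FAST a → push -5. Stack: [-5]
LOAD_CONST → push 6. Stack: [-5, 6]
BINARY_OP // → -5 // 6 = -1. Stack: [-1]
STORE_FAST p → p=-1. Stack: []
LOAD_FAST_LOAD_FAST p,a → push -1,-5. Stack: [-1, -5]
BINARY_OP // → -1 // -5 = 0. Stack: [0]
LOAD_CONST → push 22. Stack: [0, 22]
BINARY_OP & → 0 & 22 = 0. Stack: [0]
STORE_FAST y → y=0. Stack: []
LOAD_CONST → push 0. Stack: [0]
LOAD_FAST y → push 0. Stack: [0, 0]
BINARY_OP * → 0 * 0 = 0. Stack: [0]
STORE_FAST n → n=0. Stack: []
LOAD_FAST w → push -5. Stack: [-5]
RETURN_VALUE → return -5.

-1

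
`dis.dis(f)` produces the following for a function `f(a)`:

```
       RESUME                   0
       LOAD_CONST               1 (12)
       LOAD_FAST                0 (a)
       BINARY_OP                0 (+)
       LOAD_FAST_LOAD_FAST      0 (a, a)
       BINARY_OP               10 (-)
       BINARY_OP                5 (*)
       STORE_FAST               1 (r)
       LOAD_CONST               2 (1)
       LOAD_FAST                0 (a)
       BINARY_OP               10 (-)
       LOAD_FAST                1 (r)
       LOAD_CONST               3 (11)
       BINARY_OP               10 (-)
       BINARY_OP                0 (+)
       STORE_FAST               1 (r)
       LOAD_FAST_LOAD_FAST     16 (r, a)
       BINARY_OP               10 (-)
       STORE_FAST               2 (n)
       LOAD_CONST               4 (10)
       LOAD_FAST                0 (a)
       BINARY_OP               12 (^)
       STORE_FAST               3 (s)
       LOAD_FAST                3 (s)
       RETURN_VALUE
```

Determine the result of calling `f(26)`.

16

LOAD_CONST → push 12. Stack: [12]
LOAD_FAST a → push 26. Stack: [12, 26]
BINARY_OP + → 12 + 26 = 38. Stack: [38]
LOAD_FAST_LOAD_FAST a,a → push 26,26. Stack: [38, 26, 26]
BINARY_OP - → 26 - 26 = 0. Stack: [38, 0]
BINARY_OP * → 38 * 0 = 0. Stack: [0]
STORE_FAST r → r=0. Stack: []
LOAD_CONST → push 1. Stack: [1]
LOAD_FAST a → push 26. Stack: [1, 26]
BINARY_OP - → 1 - 26 = -25. Stack: [-25]
LOAD_FAST r → push 0. Stack: [-25, 0]
LOAD_CONST → push 11. Stack: [-25, 0, 11]
BINARY_OP - → 0 - 11 = -11. Stack: [-25, -11]
BINARY_OP + → -25 + -11 = -36. Stack: [-36]
STORE_FAST r → r=-36. Stack: []
LOAD_FAST_LOAD_FAST r,a → push -36,26. Stack: [-36, 26]
BINARY_OP - → -36 - 26 = -62. Stack: [-62]
STORE_FAST n → n=-62. Stack: []
LOAD_CONST → push 10. Stack: [10]
LOAD_FAST a → push 26. Stack: [10, 26]
BINARY_OP ^ → 10 ^ 26 = 16. Stack: [16]
STORE_FAST s → s=16. Stack: []
LOAD_FAST s → push 16. Stack: [16]
RETURN_VALUE → return 16.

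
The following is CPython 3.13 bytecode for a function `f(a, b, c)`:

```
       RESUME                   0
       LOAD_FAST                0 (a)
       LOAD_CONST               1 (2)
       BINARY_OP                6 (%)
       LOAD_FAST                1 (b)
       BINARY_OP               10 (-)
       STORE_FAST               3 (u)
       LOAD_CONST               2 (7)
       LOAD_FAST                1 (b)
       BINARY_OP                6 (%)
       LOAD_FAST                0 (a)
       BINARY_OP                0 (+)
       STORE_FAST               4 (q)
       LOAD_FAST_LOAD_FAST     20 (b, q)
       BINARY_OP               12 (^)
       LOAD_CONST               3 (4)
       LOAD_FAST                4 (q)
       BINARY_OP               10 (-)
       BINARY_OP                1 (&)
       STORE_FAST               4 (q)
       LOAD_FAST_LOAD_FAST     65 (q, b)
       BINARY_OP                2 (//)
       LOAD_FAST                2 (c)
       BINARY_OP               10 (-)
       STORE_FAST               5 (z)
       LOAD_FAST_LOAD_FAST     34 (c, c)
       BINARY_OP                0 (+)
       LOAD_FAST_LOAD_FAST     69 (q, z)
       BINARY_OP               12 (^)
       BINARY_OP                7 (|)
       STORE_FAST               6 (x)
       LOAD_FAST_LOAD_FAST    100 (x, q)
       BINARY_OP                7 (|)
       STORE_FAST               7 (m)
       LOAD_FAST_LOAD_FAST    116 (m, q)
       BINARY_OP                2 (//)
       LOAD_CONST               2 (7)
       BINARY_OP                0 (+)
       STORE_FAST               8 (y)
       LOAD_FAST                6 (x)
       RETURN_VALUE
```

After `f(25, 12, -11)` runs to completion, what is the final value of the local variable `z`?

LOAD_FAST a → push 25. Stack: [25]
LOAD_CONST → push 2. Stack: [25, 2]
BINARY_OP % → 25 % 2 = 1. Stack: [1]
LOAD_FAST b → push 12. Stack: [1, 12]
BINARY_OP - → 1 - 12 = -11. Stack: [-11]
STORE_FAST u → u=-11. Stack: []
LOAD_CONST → push 7. Stack: [7]
LOAD_FAST b → push 12. Stack: [7, 12]
BINARY_OP % → 7 % 12 = 7. Stack: [7]
LOAD_FAST a → push 25. Stack: [7, 25]
BINARY_OP + → 7 + 25 = 32. Stack: [32]
STORE_FAST q → q=32. Stack: []
LOAD_FAST_LOAD_FAST b,q → push 12,32. Stack: [12, 32]
BINARY_OP ^ → 12 ^ 32 = 44. Stack: [44]
LOAD_CONST → push 4. Stack: [44, 4]
LOAD_FAST q → push 32. Stack: [44, 4, 32]
BINARY_OP - → 4 - 32 = -28. Stack: [44, -28]
BINARY_OP & → 44 & -28 = 36. Stack: [36]
STORE_FAST q → q=36. Stack: []
LOAD_FAST_LOAD_FAST q,b → push 36,12. Stack: [36, 12]
BINARY_OP // → 36 // 12 = 3. Stack: [3]
LOAD_FAST c → push -11. Stack: [3, -11]
BINARY_OP - → 3 - -11 = 14. Stack: [14]
STORE_FAST z → z=14. Stack: []
LOAD_FAST_LOAD_FAST c,c → push -11,-11. Stack: [-11, -11]
BINARY_OP + → -11 + -11 = -22. Stack: [-22]
LOAD_FAST_LOAD_FAST q,z → push 36,14. Stack: [-22, 36, 14]
BINARY_OP ^ → 36 ^ 14 = 42. Stack: [-22, 42]
BINARY_OP | → -22 | 42 = -22. Stack: [-22]
STORE_FAST x → x=-22. Stack: []
LOAD_FAST_LOAD_FAST x,q → push -22,36. Stack: [-22, 36]
BINARY_OP | → -22 | 36 = -18. Stack: [-18]
STORE_FAST m → m=-18. Stack: []
LOAD_FAST_LOAD_FAST m,q → push -18,36. Stack: [-18, 36]
BINARY_OP // → -18 // 36 = -1. Stack: [-1]
LOAD_CONST → push 7. Stack: [-1, 7]
BINARY_OP + → -1 + 7 = 6. Stack: [6]
STORE_FAST y → y=6. Stack: []
LOAD_FAST x → push -22. Stack: [-22]
RETURN_VALUE → return -22.

14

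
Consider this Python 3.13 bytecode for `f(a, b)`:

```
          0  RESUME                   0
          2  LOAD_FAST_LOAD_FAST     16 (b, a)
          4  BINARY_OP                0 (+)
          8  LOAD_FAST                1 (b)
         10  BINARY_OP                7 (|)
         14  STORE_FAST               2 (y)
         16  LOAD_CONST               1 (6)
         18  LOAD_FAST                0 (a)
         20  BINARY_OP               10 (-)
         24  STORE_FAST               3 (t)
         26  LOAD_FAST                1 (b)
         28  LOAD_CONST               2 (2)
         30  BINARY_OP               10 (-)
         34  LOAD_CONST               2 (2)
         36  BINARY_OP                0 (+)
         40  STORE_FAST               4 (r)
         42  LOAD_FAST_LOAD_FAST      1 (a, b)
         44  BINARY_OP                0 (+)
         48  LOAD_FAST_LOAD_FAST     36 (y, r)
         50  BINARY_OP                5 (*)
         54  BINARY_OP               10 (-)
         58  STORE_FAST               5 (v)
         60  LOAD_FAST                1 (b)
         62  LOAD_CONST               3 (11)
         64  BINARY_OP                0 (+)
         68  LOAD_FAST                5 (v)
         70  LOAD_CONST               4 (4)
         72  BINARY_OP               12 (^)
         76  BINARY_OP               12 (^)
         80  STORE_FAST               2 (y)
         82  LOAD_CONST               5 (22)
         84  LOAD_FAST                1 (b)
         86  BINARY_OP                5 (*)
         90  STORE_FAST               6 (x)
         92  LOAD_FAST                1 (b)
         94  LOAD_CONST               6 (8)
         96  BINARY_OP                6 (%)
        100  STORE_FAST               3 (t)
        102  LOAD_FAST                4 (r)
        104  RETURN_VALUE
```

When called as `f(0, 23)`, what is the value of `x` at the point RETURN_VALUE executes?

LOAD_FAST_LOAD_FAST b,a → push 23,0. Stack: [23, 0]
BINARY_OP + → 23 + 0 = 23. Stack: [23]
LOAD_FAST b → push 23. Stack: [23, 23]
BINARY_OP | → 23 | 23 = 23. Stack: [23]
STORE_FAST y → y=23. Stack: []
LOAD_CONST → push 6. Stack: [6]
LOAD_FAST a → push 0. Stack: [6, 0]
BINARY_OP - → 6 - 0 = 6. Stack: [6]
STORE_FAST t → t=6. Stack: []
LOAD_FAST b → push 23. Stack: [23]
LOAD_CONST → push 2. Stack: [23, 2]
BINARY_OP - → 23 - 2 = 21. Stack: [21]
LOAD_CONST → push 2. Stack: [21, 2]
BINARY_OP + → 21 + 2 = 23. Stack: [23]
STORE_FAST r → r=23. Stack: []
LOAD_FAST_LOAD_FAST a,b → push 0,23. Stack: [0, 23]
BINARY_OP + → 0 + 23 = 23. Stack: [23]
LOAD_FAST_LOAD_FAST y,r → push 23,23. Stack: [23, 23, 23]
BINARY_OP * → 23 * 23 = 529. Stack: [23, 529]
BINARY_OP - → 23 - 529 = -506. Stack: [-506]
STORE_FAST v → v=-506. Stack: []
LOAD_FAST b → push 23. Stack: [23]
LOAD_CONST → push 11. Stack: [23, 11]
BINARY_OP + → 23 + 11 = 34. Stack: [34]
LOAD_FAST v → push -506. Stack: [34, -506]
LOAD_CONST → push 4. Stack: [34, -506, 4]
BINARY_OP ^ → -506 ^ 4 = -510. Stack: [34, -510]
BINARY_OP ^ → 34 ^ -510 = -480. Stack: [-480]
STORE_FAST y → y=-480. Stack: []
LOAD_CONST → push 22. Stack: [22]
LOAD_FAST b → push 23. Stack: [22, 23]
BINARY_OP * → 22 * 23 = 506. Stack: [506]
STORE_FAST x → x=506. Stack: []
LOAD_FAST b → push 23. Stack: [23]
LOAD_CONST → push 8. Stack: [23, 8]
BINARY_OP % → 23 % 8 = 7. Stack: [7]
STORE_FAST t → t=7. Stack: []
LOAD_FAST r → push 23. Stack: [23]
RETURN_VALUE → return 23.

506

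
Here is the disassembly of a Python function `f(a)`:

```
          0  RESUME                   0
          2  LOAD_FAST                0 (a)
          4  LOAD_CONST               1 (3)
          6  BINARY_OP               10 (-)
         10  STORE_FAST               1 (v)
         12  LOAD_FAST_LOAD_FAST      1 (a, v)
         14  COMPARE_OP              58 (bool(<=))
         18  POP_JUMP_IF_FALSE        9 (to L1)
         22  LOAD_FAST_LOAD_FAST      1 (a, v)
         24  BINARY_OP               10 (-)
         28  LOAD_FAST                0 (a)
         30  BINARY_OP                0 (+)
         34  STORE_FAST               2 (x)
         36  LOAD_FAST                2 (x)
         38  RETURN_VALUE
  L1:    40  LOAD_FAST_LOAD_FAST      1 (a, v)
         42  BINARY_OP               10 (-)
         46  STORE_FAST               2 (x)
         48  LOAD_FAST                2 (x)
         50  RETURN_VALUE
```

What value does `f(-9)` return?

3

LOAD_FAST a → push -9. Stack: [-9]
LOAD_CONST → push 3. Stack: [-9, 3]
BINARY_OP - → -9 - 3 = -12. Stack: [-12]
STORE_FAST v → v=-12. Stack: []
LOAD_FAST_LOAD_FAST a,v → push -9,-12. Stack: [-9, -12]
COMPARE_OP bool(<=) → -9 vs -12 = False. Stack: [False]
POP_JUMP_IF_FALSE → pop False; jump. Stack: []
LOAD_FAST_LOAD_FAST a,v → push -9,-12. Stack: [-9, -12]
BINARY_OP - → -9 - -12 = 3. Stack: [3]
STORE_FAST x → x=3. Stack: []
LOAD_FAST x → push 3. Stack: [3]
RETURN_VALUE → return 3.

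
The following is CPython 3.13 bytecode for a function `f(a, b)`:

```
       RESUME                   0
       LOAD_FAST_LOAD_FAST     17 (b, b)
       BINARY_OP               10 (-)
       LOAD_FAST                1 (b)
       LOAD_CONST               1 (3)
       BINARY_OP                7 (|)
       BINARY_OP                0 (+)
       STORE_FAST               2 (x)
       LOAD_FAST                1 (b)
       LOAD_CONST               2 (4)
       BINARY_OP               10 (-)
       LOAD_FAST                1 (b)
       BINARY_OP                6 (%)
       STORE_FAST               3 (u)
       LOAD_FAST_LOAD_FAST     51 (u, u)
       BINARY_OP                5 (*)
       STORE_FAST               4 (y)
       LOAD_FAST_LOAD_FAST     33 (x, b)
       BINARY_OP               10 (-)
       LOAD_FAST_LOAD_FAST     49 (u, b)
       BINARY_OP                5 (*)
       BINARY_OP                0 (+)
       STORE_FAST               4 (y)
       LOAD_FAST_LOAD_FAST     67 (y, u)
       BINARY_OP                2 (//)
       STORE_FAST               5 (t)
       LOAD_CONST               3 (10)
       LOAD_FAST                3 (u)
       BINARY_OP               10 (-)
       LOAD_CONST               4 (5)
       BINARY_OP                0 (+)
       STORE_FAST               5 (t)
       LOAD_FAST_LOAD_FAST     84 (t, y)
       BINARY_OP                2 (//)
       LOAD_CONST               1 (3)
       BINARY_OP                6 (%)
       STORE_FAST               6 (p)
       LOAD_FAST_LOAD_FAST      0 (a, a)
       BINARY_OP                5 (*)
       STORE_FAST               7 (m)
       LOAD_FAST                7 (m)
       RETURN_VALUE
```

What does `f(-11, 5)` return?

LOAD_FAST_LOAD_FAST b,b → push 5,5. Stack: [5, 5]
BINARY_OP - → 5 - 5 = 0. Stack: [0]
LOAD_FAST b → push 5. Stack: [0, 5]
LOAD_CONST → push 3. Stack: [0, 5, 3]
BINARY_OP | → 5 | 3 = 7. Stack: [0, 7]
BINARY_OP + → 0 + 7 = 7. Stack: [7]
STORE_FAST x → x=7. Stack: []
LOAD_FAST b → push 5. Stack: [5]
LOAD_CONST → push 4. Stack: [5, 4]
BINARY_OP - → 5 - 4 = 1. Stack: [1]
LOAD_FAST b → push 5. Stack: [1, 5]
BINARY_OP % → 1 % 5 = 1. Stack: [1]
STORE_FAST u → u=1. Stack: []
LOAD_FAST_LOAD_FAST u,u → push 1,1. Stack: [1, 1]
BINARY_OP * → 1 * 1 = 1. Stack: [1]
STORE_FAST y → y=1. Stack: []
LOAD_FAST_LOAD_FAST x,b → push 7,5. Stack: [7, 5]
BINARY_OP - → 7 - 5 = 2. Stack: [2]
LOAD_FAST_LOAD_FAST u,b → push 1,5. Stack: [2, 1, 5]
BINARY_OP * → 1 * 5 = 5. Stack: [2, 5]
BINARY_OP + → 2 + 5 = 7. Stack: [7]
STORE_FAST y → y=7. Stack: []
LOAD_FAST_LOAD_FAST y,u → push 7,1. Stack: [7, 1]
BINARY_OP // → 7 // 1 = 7. Stack: [7]
STORE_FAST t → t=7. Stack: []
LOAD_CONST → push 10. Stack: [10]
LOAD_FAST u → push 1. Stack: [10, 1]
BINARY_OP - → 10 - 1 = 9. Stack: [9]
LOAD_CONST → push 5. Stack: [9, 5]
BINARY_OP + → 9 + 5 = 14. Stack: [14]
STORE_FAST t → t=14. Stack: []
LOAD_FAST_LOAD_FAST t,y → push 14,7. Stack: [14, 7]
BINARY_OP // → 14 // 7 = 2. Stack: [2]
LOAD_CONST → push 3. Stack: [2, 3]
BINARY_OP % → 2 % 3 = 2. Stack: [2]
STORE_FAST p → p=2. Stack: []
LOAD_FAST_LOAD_FAST a,a → push -11,-11. Stack: [-11, -11]
BINARY_OP * → -11 * -11 = 121. Stack: [121]
STORE_FAST m → m=121. Stack: []
LOAD_FAST m → push 121. Stack: [121]
RETURN_VALUE → return 121.

121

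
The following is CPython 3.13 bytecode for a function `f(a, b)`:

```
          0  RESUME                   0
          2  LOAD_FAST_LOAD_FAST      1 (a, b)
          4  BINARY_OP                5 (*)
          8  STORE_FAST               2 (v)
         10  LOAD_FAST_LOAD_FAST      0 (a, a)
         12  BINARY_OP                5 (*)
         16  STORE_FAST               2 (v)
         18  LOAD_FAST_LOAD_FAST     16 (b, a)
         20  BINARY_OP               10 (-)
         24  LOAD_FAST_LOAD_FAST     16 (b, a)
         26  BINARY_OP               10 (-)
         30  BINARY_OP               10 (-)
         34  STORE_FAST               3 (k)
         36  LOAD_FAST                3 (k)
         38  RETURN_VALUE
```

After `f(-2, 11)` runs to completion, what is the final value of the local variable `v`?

LOAD_FAST_LOAD_FAST a,b → push -2,11. Stack: [-2, 11]
BINARY_OP * → -2 * 11 = -22. Stack: [-22]
STORE_FAST v → v=-22. Stack: []
LOAD_FAST_LOAD_FAST a,a → push -2,-2. Stack: [-2, -2]
BINARY_OP * → -2 * -2 = 4. Stack: [4]
STORE_FAST v → v=4. Stack: []
LOAD_FAST_LOAD_FAST b,a → push 11,-2. Stack: [11, -2]
BINARY_OP - → 11 - -2 = 13. Stack: [13]
LOAD_FAST_LOAD_FAST b,a → push 11,-2. Stack: [13, 11, -2]
BINARY_OP - → 11 - -2 = 13. Stack: [13, 13]
BINARY_OP - → 13 - 13 = 0. Stack: [0]
STORE_FAST k → k=0. Stack: []
LOAD_FAST k → push 0. Stack: [0]
RETURN_VALUE → return 0.

4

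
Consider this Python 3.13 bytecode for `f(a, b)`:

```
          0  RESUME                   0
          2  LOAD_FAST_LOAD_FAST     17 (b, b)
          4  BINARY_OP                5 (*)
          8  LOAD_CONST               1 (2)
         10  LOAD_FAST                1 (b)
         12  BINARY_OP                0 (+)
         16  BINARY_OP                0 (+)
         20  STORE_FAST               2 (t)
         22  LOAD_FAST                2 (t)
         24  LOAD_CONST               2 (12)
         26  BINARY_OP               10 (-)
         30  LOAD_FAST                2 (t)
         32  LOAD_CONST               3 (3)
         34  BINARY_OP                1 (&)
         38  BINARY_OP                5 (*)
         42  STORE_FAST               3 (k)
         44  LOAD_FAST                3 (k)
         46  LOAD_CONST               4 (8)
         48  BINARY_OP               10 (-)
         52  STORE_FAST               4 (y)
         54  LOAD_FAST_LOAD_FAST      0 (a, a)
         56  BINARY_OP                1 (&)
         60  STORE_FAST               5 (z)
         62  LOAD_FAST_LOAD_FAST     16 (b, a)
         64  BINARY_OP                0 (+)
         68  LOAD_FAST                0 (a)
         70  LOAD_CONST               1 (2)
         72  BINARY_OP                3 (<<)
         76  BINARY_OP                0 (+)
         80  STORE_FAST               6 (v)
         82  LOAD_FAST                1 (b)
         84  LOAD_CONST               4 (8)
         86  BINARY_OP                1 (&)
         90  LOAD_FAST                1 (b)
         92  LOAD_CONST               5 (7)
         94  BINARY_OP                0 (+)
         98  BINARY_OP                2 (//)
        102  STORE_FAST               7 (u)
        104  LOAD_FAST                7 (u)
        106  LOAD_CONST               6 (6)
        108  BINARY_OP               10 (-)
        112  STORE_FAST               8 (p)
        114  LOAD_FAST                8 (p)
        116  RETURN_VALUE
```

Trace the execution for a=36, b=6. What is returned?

-6

LOAD_FAST_LOAD_FAST b,b → push 6,6. Stack: [6, 6]
BINARY_OP * → 6 * 6 = 36. Stack: [36]
LOAD_CONST → push 2. Stack: [36, 2]
LOAD_FAST b → push 6. Stack: [36, 2, 6]
BINARY_OP + → 2 + 6 = 8. Stack: [36, 8]
BINARY_OP + → 36 + 8 = 44. Stack: [44]
STORE_FAST t → t=44. Stack: []
LOAD_FAST t → push 44. Stack: [44]
LOAD_CONST → push 12. Stack: [44, 12]
BINARY_OP - → 44 - 12 = 32. Stack: [32]
LOAD_FAST t → push 44. Stack: [32, 44]
LOAD_CONST → push 3. Stack: [32, 44, 3]
BINARY_OP & → 44 & 3 = 0. Stack: [32, 0]
BINARY_OP * → 32 * 0 = 0. Stack: [0]
STORE_FAST k → k=0. Stack: []
LOAD_FAST k → push 0. Stack: [0]
LOAD_CONST → push 8. Stack: [0, 8]
BINARY_OP - → 0 - 8 = -8. Stack: [-8]
STORE_FAST y → y=-8. Stack: []
LOAD_FAST_LOAD_FAST a,a → push 36,36. Stack: [36, 36]
BINARY_OP & → 36 & 36 = 36. Stack: [36]
STORE_FAST z → z=36. Stack: []
LOAD_FAST_LOAD_FAST b,a → push 6,36. Stack: [6, 36]
BINARY_OP + → 6 + 36 = 42. Stack: [42]
LOAD_FAST a → push 36. Stack: [42, 36]
LOAD_CONST → push 2. Stack: [42, 36, 2]
BINARY_OP << → 36 << 2 = 144. Stack: [42, 144]
BINARY_OP + → 42 + 144 = 186. Stack: [186]
STORE_FAST v → v=186. Stack: []
LOAD_FAST b → push 6. Stack: [6]
LOAD_CONST → push 8. Stack: [6, 8]
BINARY_OP & → 6 & 8 = 0. Stack: [0]
LOAD_FAST b → push 6. Stack: [0, 6]
LOAD_CONST → push 7. Stack: [0, 6, 7]
BINARY_OP + → 6 + 7 = 13. Stack: [0, 13]
BINARY_OP // → 0 // 13 = 0. Stack: [0]
STORE_FAST u → u=0. Stack: []
LOAD_FAST u → push 0. Stack: [0]
LOAD_CONST → push 6. Stack: [0, 6]
BINARY_OP - → 0 - 6 = -6. Stack: [-6]
STORE_FAST p → p=-6. Stack: []
LOAD_FAST p → push -6. Stack: [-6]
RETURN_VALUE → return -6.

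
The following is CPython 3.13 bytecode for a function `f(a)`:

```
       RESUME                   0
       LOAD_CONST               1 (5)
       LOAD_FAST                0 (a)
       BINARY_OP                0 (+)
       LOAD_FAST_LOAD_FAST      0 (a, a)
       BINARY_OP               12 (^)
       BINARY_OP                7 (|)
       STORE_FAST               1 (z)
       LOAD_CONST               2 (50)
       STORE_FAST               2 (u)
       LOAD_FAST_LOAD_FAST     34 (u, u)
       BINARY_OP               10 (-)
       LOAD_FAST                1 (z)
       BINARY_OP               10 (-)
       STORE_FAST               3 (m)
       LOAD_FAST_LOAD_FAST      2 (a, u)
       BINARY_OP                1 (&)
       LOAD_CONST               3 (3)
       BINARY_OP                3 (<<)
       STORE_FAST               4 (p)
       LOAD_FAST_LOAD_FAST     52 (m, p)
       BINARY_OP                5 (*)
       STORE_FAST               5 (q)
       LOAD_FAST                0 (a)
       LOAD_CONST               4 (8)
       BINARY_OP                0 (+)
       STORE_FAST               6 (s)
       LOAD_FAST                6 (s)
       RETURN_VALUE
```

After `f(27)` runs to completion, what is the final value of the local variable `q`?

LOAD_CONST → push 5. Stack: [5]
LOAD_FAST a → push 27. Stack: [5, 27]
BINARY_OP + → 5 + 27 = 32. Stack: [32]
LOAD_FAST_LOAD_FAST a,a → push 27,27. Stack: [32, 27, 27]
BINARY_OP ^ → 27 ^ 27 = 0. Stack: [32, 0]
BINARY_OP | → 32 | 0 = 32. Stack: [32]
STORE_FAST z → z=32. Stack: []
LOAD_CONST → push 50. Stack: [50]
STORE_FAST u → u=50. Stack: []
LOAD_FAST_LOAD_FAST u,u → push 50,50. Stack: [50, 50]
BINARY_OP - → 50 - 50 = 0. Stack: [0]
LOAD_FAST z → push 32. Stack: [0, 32]
BINARY_OP - → 0 - 32 = -32. Stack: [-32]
STORE_FAST m → m=-32. Stack: []
LOAD_FAST_LOAD_FAST a,u → push 27,50. Stack: [27, 50]
BINARY_OP & → 27 & 50 = 18. Stack: [18]
LOAD_CONST → push 3. Stack: [18, 3]
BINARY_OP << → 18 << 3 = 144. Stack: [144]
STORE_FAST p → p=144. Stack: []
LOAD_FAST_LOAD_FAST m,p → push -32,144. Stack: [-32, 144]
BINARY_OP * → -32 * 144 = -4608. Stack: [-4608]
STORE_FAST q → q=-4608. Stack: []
LOAD_FAST a → push 27. Stack: [27]
LOAD_CONST → push 8. Stack: [27, 8]
BINARY_OP + → 27 + 8 = 35. Stack: [35]
STORE_FAST s → s=35. Stack: []
LOAD_FAST s → push 35. Stack: [35]
RETURN_VALUE → return 35.

-4608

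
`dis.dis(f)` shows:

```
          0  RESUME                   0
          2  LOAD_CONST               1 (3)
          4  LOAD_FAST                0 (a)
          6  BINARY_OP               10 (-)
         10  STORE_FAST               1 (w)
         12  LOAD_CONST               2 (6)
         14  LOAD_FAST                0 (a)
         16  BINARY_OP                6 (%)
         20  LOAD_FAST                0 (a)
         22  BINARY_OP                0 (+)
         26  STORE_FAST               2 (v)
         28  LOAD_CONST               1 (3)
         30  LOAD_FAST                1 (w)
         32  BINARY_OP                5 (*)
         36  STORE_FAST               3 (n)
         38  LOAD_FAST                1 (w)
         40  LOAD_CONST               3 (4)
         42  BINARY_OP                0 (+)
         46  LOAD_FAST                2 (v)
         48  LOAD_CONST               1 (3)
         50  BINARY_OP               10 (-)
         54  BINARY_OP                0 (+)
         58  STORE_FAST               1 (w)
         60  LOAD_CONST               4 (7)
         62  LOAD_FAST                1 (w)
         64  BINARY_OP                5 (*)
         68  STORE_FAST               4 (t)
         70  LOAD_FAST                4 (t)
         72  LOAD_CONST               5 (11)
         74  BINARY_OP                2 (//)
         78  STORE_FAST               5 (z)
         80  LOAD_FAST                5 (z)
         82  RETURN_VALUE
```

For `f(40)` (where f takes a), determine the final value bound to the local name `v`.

46

LOAD_CONST → push 3. Stack: [3]
LOAD_FAST a → push 40. Stack: [3, 40]
BINARY_OP - → 3 - 40 = -37. Stack: [-37]
STORE_FAST w → w=-37. Stack: []
LOAD_CONST → push 6. Stack: [6]
LOAD_FAST a → push 40. Stack: [6, 40]
BINARY_OP % → 6 % 40 = 6. Stack: [6]
LOAD_FAST a → push 40. Stack: [6, 40]
BINARY_OP + → 6 + 40 = 46. Stack: [46]
STORE_FAST v → v=46. Stack: []
LOAD_CONST → push 3. Stack: [3]
LOAD_FAST w → push -37. Stack: [3, -37]
BINARY_OP * → 3 * -37 = -111. Stack: [-111]
STORE_FAST n → n=-111. Stack: []
LOAD_FAST w → push -37. Stack: [-37]
LOAD_CONST → push 4. Stack: [-37, 4]
BINARY_OP + → -37 + 4 = -33. Stack: [-33]
LOAD_FAST v → push 46. Stack: [-33, 46]
LOAD_CONST → push 3. Stack: [-33, 46, 3]
BINARY_OP - → 46 - 3 = 43. Stack: [-33, 43]
BINARY_OP + → -33 + 43 = 10. Stack: [10]
STORE_FAST w → w=10. Stack: []
LOAD_CONST → push 7. Stack: [7]
LOAD_FAST w → push 10. Stack: [7, 10]
BINARY_OP * → 7 * 10 = 70. Stack: [70]
STORE_FAST t → t=70. Stack: []
LOAD_FAST t → push 70. Stack: [70]
LOAD_CONST → push 11. Stack: [70, 11]
BINARY_OP // → 70 // 11 = 6. Stack: [6]
STORE_FAST z → z=6. Stack: []
LOAD_FAST z → push 6. Stack: [6]
RETURN_VALUE → return 6.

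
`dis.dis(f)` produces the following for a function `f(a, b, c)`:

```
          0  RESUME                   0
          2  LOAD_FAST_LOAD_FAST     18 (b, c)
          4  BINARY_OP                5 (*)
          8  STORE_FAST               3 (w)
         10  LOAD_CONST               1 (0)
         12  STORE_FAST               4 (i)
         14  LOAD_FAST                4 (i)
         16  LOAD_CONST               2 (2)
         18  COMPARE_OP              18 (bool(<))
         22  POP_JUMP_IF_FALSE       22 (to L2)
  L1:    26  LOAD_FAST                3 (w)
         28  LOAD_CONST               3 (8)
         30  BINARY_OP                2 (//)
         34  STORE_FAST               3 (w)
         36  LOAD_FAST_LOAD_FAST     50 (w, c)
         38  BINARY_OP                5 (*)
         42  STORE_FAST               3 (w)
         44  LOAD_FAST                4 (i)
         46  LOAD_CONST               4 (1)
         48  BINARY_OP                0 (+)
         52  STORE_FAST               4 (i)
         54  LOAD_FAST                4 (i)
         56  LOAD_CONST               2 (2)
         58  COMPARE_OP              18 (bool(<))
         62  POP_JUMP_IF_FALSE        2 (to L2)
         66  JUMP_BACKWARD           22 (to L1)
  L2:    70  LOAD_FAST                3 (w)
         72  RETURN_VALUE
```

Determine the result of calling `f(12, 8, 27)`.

2457

LOAD_FAST_LOAD_FAST b,c → push 8,27. Stack: [8, 27]
BINARY_OP * → 8 * 27 = 216. Stack: [216]
STORE_FAST w → w=216. Stack: []
LOAD_CONST → push 0. Stack: [0]
STORE_FAST i → i=0. Stack: []
LOAD_FAST i → push 0. Stack: [0]
LOAD_CONST → push 2. Stack: [0, 2]
COMPARE_OP bool(<) → 0 vs 2 = True. Stack: [True]
POP_JUMP_IF_FALSE → pop True; no jump. Stack: []
LOAD_FAST w → push 216. Stack: [216]
LOAD_CONST → push 8. Stack: [216, 8]
BINARY_OP // → 216 // 8 = 27. Stack: [27]
STORE_FAST w → w=27. Stack: []
LOAD_FAST_LOAD_FAST w,c → push 27,27. Stack: [27, 27]
BINARY_OP * → 27 * 27 = 729. Stack: [729]
STORE_FAST w → w=729. Stack: []
LOAD_FAST i → push 0. Stack: [0]
LOAD_CONST → push 1. Stack: [0, 1]
BINARY_OP + → 0 + 1 = 1. Stack: [1]
STORE_FAST i → i=1. Stack: []
LOAD_FAST i → push 1. Stack: [1]
LOAD_CONST → push 2. Stack: [1, 2]
COMPARE_OP bool(<) → 1 vs 2 = True. Stack: [True]
POP_JUMP_IF_FALSE → pop True; no jump. Stack: []
LOAD_FAST w → push 729. Stack: [729]
LOAD_CONST → push 8. Stack: [729, 8]
BINARY_OP // → 729 // 8 = 91. Stack: [91]
STORE_FAST w → w=91. Stack: []
LOAD_FAST_LOAD_FAST w,c → push 91,27. Stack: [91, 27]
BINARY_OP * → 91 * 27 = 2457. Stack: [2457]
STORE_FAST w → w=2457. Stack: []
LOAD_FAST i → push 1. Stack: [1]
LOAD_CONST → push 1. Stack: [1, 1]
BINARY_OP + → 1 + 1 = 2. Stack: [2]
STORE_FAST i → i=2. Stack: []
LOAD_FAST i → push 2. Stack: [2]
LOAD_CONST → push 2. Stack: [2, 2]
COMPARE_OP bool(<) → 2 vs 2 = False. Stack: [False]
POP_JUMP_IF_FALSE → pop False; jump. Stack: []
LOAD_FAST w → push 2457. Stack: [2457]
RETURN_VALUE → return 2457.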